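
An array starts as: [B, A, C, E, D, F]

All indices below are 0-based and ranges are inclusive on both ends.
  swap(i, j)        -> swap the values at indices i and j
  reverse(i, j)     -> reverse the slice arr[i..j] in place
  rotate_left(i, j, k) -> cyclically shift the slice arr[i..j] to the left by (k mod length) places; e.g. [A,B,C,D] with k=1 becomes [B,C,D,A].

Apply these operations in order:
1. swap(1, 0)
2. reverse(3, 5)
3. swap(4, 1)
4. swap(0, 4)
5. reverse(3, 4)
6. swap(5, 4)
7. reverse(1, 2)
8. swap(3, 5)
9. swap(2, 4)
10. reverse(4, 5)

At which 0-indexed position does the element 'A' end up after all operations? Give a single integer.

Answer: 4

Derivation:
After 1 (swap(1, 0)): [A, B, C, E, D, F]
After 2 (reverse(3, 5)): [A, B, C, F, D, E]
After 3 (swap(4, 1)): [A, D, C, F, B, E]
After 4 (swap(0, 4)): [B, D, C, F, A, E]
After 5 (reverse(3, 4)): [B, D, C, A, F, E]
After 6 (swap(5, 4)): [B, D, C, A, E, F]
After 7 (reverse(1, 2)): [B, C, D, A, E, F]
After 8 (swap(3, 5)): [B, C, D, F, E, A]
After 9 (swap(2, 4)): [B, C, E, F, D, A]
After 10 (reverse(4, 5)): [B, C, E, F, A, D]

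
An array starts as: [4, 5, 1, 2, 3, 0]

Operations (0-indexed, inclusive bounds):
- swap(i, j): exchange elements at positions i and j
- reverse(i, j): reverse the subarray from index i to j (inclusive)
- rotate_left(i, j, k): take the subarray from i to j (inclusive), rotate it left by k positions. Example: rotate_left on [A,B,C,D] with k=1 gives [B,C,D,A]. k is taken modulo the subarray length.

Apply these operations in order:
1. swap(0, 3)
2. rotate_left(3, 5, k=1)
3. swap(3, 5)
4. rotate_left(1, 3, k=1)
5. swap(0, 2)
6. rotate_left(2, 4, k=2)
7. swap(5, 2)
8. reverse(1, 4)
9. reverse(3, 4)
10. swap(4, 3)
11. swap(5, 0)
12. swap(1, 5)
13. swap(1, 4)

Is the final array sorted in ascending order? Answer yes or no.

Answer: yes

Derivation:
After 1 (swap(0, 3)): [2, 5, 1, 4, 3, 0]
After 2 (rotate_left(3, 5, k=1)): [2, 5, 1, 3, 0, 4]
After 3 (swap(3, 5)): [2, 5, 1, 4, 0, 3]
After 4 (rotate_left(1, 3, k=1)): [2, 1, 4, 5, 0, 3]
After 5 (swap(0, 2)): [4, 1, 2, 5, 0, 3]
After 6 (rotate_left(2, 4, k=2)): [4, 1, 0, 2, 5, 3]
After 7 (swap(5, 2)): [4, 1, 3, 2, 5, 0]
After 8 (reverse(1, 4)): [4, 5, 2, 3, 1, 0]
After 9 (reverse(3, 4)): [4, 5, 2, 1, 3, 0]
After 10 (swap(4, 3)): [4, 5, 2, 3, 1, 0]
After 11 (swap(5, 0)): [0, 5, 2, 3, 1, 4]
After 12 (swap(1, 5)): [0, 4, 2, 3, 1, 5]
After 13 (swap(1, 4)): [0, 1, 2, 3, 4, 5]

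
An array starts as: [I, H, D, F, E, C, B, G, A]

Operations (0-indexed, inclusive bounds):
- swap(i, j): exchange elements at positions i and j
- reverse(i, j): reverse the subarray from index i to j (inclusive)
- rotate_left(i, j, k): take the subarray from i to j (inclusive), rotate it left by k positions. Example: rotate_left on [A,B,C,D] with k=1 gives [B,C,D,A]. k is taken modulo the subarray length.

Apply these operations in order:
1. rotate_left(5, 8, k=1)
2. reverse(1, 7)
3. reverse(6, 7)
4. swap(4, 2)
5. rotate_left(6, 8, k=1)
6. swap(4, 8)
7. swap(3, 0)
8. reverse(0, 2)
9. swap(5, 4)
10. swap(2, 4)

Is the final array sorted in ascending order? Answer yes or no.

Answer: no

Derivation:
After 1 (rotate_left(5, 8, k=1)): [I, H, D, F, E, B, G, A, C]
After 2 (reverse(1, 7)): [I, A, G, B, E, F, D, H, C]
After 3 (reverse(6, 7)): [I, A, G, B, E, F, H, D, C]
After 4 (swap(4, 2)): [I, A, E, B, G, F, H, D, C]
After 5 (rotate_left(6, 8, k=1)): [I, A, E, B, G, F, D, C, H]
After 6 (swap(4, 8)): [I, A, E, B, H, F, D, C, G]
After 7 (swap(3, 0)): [B, A, E, I, H, F, D, C, G]
After 8 (reverse(0, 2)): [E, A, B, I, H, F, D, C, G]
After 9 (swap(5, 4)): [E, A, B, I, F, H, D, C, G]
After 10 (swap(2, 4)): [E, A, F, I, B, H, D, C, G]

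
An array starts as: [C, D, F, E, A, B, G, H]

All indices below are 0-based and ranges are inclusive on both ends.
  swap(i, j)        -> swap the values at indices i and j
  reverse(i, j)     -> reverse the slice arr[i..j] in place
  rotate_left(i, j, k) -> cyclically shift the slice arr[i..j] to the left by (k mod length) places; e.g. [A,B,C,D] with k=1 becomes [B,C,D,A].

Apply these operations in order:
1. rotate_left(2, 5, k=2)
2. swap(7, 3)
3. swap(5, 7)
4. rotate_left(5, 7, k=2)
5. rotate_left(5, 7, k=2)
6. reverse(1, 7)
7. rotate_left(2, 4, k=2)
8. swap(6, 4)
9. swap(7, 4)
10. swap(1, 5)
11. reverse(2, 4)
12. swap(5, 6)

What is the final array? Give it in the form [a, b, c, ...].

After 1 (rotate_left(2, 5, k=2)): [C, D, A, B, F, E, G, H]
After 2 (swap(7, 3)): [C, D, A, H, F, E, G, B]
After 3 (swap(5, 7)): [C, D, A, H, F, B, G, E]
After 4 (rotate_left(5, 7, k=2)): [C, D, A, H, F, E, B, G]
After 5 (rotate_left(5, 7, k=2)): [C, D, A, H, F, G, E, B]
After 6 (reverse(1, 7)): [C, B, E, G, F, H, A, D]
After 7 (rotate_left(2, 4, k=2)): [C, B, F, E, G, H, A, D]
After 8 (swap(6, 4)): [C, B, F, E, A, H, G, D]
After 9 (swap(7, 4)): [C, B, F, E, D, H, G, A]
After 10 (swap(1, 5)): [C, H, F, E, D, B, G, A]
After 11 (reverse(2, 4)): [C, H, D, E, F, B, G, A]
After 12 (swap(5, 6)): [C, H, D, E, F, G, B, A]

Answer: [C, H, D, E, F, G, B, A]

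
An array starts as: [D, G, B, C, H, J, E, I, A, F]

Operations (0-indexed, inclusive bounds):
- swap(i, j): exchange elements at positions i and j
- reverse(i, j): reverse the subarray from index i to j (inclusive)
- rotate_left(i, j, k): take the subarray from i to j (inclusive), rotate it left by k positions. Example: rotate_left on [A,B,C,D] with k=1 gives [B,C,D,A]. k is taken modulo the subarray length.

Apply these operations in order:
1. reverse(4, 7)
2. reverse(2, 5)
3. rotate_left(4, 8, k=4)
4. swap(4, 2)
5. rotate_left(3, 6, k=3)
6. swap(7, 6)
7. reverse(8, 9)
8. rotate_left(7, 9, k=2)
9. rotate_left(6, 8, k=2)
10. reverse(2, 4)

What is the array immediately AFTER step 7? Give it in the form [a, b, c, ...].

After 1 (reverse(4, 7)): [D, G, B, C, I, E, J, H, A, F]
After 2 (reverse(2, 5)): [D, G, E, I, C, B, J, H, A, F]
After 3 (rotate_left(4, 8, k=4)): [D, G, E, I, A, C, B, J, H, F]
After 4 (swap(4, 2)): [D, G, A, I, E, C, B, J, H, F]
After 5 (rotate_left(3, 6, k=3)): [D, G, A, B, I, E, C, J, H, F]
After 6 (swap(7, 6)): [D, G, A, B, I, E, J, C, H, F]
After 7 (reverse(8, 9)): [D, G, A, B, I, E, J, C, F, H]

Answer: [D, G, A, B, I, E, J, C, F, H]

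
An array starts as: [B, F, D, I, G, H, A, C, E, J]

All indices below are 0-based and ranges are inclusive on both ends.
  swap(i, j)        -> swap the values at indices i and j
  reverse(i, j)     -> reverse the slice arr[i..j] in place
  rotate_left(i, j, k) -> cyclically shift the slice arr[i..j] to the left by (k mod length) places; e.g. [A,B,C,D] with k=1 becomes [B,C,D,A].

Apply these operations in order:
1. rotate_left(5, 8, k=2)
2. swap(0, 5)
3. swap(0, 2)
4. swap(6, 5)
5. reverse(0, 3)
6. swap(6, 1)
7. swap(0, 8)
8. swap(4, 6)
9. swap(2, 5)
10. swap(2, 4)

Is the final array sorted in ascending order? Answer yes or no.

Answer: yes

Derivation:
After 1 (rotate_left(5, 8, k=2)): [B, F, D, I, G, C, E, H, A, J]
After 2 (swap(0, 5)): [C, F, D, I, G, B, E, H, A, J]
After 3 (swap(0, 2)): [D, F, C, I, G, B, E, H, A, J]
After 4 (swap(6, 5)): [D, F, C, I, G, E, B, H, A, J]
After 5 (reverse(0, 3)): [I, C, F, D, G, E, B, H, A, J]
After 6 (swap(6, 1)): [I, B, F, D, G, E, C, H, A, J]
After 7 (swap(0, 8)): [A, B, F, D, G, E, C, H, I, J]
After 8 (swap(4, 6)): [A, B, F, D, C, E, G, H, I, J]
After 9 (swap(2, 5)): [A, B, E, D, C, F, G, H, I, J]
After 10 (swap(2, 4)): [A, B, C, D, E, F, G, H, I, J]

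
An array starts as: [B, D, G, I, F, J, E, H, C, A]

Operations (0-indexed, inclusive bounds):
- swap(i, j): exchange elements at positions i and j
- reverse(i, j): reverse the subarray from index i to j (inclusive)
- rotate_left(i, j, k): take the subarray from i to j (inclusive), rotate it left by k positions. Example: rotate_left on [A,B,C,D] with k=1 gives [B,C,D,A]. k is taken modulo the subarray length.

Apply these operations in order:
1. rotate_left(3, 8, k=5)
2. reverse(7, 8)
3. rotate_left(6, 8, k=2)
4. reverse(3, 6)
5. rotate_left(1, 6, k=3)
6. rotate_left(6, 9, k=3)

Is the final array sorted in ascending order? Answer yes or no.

After 1 (rotate_left(3, 8, k=5)): [B, D, G, C, I, F, J, E, H, A]
After 2 (reverse(7, 8)): [B, D, G, C, I, F, J, H, E, A]
After 3 (rotate_left(6, 8, k=2)): [B, D, G, C, I, F, E, J, H, A]
After 4 (reverse(3, 6)): [B, D, G, E, F, I, C, J, H, A]
After 5 (rotate_left(1, 6, k=3)): [B, F, I, C, D, G, E, J, H, A]
After 6 (rotate_left(6, 9, k=3)): [B, F, I, C, D, G, A, E, J, H]

Answer: no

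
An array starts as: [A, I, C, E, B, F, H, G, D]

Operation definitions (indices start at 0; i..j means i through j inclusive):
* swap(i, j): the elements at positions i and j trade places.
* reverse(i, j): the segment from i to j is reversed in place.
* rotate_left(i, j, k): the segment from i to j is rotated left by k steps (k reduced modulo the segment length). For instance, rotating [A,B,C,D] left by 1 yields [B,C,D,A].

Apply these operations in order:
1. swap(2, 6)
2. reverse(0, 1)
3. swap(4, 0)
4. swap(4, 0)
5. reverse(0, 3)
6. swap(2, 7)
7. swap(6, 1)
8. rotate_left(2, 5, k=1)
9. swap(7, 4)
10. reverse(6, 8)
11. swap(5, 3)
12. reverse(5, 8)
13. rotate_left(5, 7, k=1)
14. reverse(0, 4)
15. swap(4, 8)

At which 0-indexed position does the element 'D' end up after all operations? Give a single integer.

After 1 (swap(2, 6)): [A, I, H, E, B, F, C, G, D]
After 2 (reverse(0, 1)): [I, A, H, E, B, F, C, G, D]
After 3 (swap(4, 0)): [B, A, H, E, I, F, C, G, D]
After 4 (swap(4, 0)): [I, A, H, E, B, F, C, G, D]
After 5 (reverse(0, 3)): [E, H, A, I, B, F, C, G, D]
After 6 (swap(2, 7)): [E, H, G, I, B, F, C, A, D]
After 7 (swap(6, 1)): [E, C, G, I, B, F, H, A, D]
After 8 (rotate_left(2, 5, k=1)): [E, C, I, B, F, G, H, A, D]
After 9 (swap(7, 4)): [E, C, I, B, A, G, H, F, D]
After 10 (reverse(6, 8)): [E, C, I, B, A, G, D, F, H]
After 11 (swap(5, 3)): [E, C, I, G, A, B, D, F, H]
After 12 (reverse(5, 8)): [E, C, I, G, A, H, F, D, B]
After 13 (rotate_left(5, 7, k=1)): [E, C, I, G, A, F, D, H, B]
After 14 (reverse(0, 4)): [A, G, I, C, E, F, D, H, B]
After 15 (swap(4, 8)): [A, G, I, C, B, F, D, H, E]

Answer: 6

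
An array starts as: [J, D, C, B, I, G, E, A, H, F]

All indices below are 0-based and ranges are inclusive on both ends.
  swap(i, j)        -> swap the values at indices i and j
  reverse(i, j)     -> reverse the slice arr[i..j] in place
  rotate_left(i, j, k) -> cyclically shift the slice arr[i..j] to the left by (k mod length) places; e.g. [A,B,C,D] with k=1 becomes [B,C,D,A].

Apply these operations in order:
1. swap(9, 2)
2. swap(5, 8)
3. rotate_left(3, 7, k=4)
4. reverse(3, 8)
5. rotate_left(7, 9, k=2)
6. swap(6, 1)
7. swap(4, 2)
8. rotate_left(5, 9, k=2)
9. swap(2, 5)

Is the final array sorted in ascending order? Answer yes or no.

Answer: no

Derivation:
After 1 (swap(9, 2)): [J, D, F, B, I, G, E, A, H, C]
After 2 (swap(5, 8)): [J, D, F, B, I, H, E, A, G, C]
After 3 (rotate_left(3, 7, k=4)): [J, D, F, A, B, I, H, E, G, C]
After 4 (reverse(3, 8)): [J, D, F, G, E, H, I, B, A, C]
After 5 (rotate_left(7, 9, k=2)): [J, D, F, G, E, H, I, C, B, A]
After 6 (swap(6, 1)): [J, I, F, G, E, H, D, C, B, A]
After 7 (swap(4, 2)): [J, I, E, G, F, H, D, C, B, A]
After 8 (rotate_left(5, 9, k=2)): [J, I, E, G, F, C, B, A, H, D]
After 9 (swap(2, 5)): [J, I, C, G, F, E, B, A, H, D]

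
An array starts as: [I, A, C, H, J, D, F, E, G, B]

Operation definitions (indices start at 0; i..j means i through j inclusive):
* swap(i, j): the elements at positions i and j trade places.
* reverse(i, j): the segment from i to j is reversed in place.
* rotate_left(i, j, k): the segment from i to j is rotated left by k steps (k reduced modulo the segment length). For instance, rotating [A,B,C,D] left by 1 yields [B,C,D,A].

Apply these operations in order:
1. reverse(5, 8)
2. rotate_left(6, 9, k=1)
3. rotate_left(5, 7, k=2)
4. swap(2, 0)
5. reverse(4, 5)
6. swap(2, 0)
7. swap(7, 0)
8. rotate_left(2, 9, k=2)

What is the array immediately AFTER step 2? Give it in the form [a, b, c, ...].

Answer: [I, A, C, H, J, G, F, D, B, E]

Derivation:
After 1 (reverse(5, 8)): [I, A, C, H, J, G, E, F, D, B]
After 2 (rotate_left(6, 9, k=1)): [I, A, C, H, J, G, F, D, B, E]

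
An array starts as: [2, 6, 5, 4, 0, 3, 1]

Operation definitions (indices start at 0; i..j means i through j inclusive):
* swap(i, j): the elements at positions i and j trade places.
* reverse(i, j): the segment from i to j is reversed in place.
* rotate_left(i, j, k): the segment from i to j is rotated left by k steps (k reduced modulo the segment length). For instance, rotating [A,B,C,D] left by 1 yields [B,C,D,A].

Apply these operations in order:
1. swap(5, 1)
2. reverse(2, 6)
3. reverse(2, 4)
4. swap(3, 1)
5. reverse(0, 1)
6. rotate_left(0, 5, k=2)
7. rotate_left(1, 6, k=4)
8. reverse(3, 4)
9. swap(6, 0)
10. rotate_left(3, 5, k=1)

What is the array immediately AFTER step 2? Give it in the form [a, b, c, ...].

After 1 (swap(5, 1)): [2, 3, 5, 4, 0, 6, 1]
After 2 (reverse(2, 6)): [2, 3, 1, 6, 0, 4, 5]

Answer: [2, 3, 1, 6, 0, 4, 5]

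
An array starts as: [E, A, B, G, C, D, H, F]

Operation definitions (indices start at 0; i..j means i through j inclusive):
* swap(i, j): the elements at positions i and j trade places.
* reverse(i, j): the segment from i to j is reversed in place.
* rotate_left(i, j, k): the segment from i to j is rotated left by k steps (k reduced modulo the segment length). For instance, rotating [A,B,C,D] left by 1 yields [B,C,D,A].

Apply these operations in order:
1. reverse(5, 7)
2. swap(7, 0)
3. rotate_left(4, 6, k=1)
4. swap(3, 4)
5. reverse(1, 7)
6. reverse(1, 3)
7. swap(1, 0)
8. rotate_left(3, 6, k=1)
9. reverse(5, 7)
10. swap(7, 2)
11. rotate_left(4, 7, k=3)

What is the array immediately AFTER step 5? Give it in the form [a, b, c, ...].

Answer: [D, E, C, H, G, F, B, A]

Derivation:
After 1 (reverse(5, 7)): [E, A, B, G, C, F, H, D]
After 2 (swap(7, 0)): [D, A, B, G, C, F, H, E]
After 3 (rotate_left(4, 6, k=1)): [D, A, B, G, F, H, C, E]
After 4 (swap(3, 4)): [D, A, B, F, G, H, C, E]
After 5 (reverse(1, 7)): [D, E, C, H, G, F, B, A]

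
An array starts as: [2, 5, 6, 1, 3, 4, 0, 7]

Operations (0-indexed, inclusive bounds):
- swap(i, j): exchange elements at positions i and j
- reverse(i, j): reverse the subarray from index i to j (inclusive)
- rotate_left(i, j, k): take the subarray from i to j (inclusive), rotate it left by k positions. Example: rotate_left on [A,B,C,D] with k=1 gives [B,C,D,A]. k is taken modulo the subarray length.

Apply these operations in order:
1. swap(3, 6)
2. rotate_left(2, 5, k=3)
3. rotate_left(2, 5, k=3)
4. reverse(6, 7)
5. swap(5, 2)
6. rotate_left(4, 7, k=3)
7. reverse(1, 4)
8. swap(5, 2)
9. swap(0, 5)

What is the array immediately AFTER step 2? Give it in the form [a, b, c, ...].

After 1 (swap(3, 6)): [2, 5, 6, 0, 3, 4, 1, 7]
After 2 (rotate_left(2, 5, k=3)): [2, 5, 4, 6, 0, 3, 1, 7]

Answer: [2, 5, 4, 6, 0, 3, 1, 7]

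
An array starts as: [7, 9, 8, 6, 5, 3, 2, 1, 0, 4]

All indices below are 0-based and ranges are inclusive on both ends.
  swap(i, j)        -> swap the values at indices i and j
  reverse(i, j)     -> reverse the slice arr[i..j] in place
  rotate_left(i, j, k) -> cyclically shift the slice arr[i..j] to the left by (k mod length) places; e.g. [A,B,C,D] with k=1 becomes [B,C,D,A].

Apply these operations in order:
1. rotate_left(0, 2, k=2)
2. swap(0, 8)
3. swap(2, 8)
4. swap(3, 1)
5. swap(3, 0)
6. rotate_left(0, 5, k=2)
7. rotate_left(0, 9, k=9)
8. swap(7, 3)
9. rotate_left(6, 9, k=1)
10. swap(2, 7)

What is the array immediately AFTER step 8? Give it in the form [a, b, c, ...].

Answer: [4, 8, 0, 2, 3, 7, 6, 5, 1, 9]

Derivation:
After 1 (rotate_left(0, 2, k=2)): [8, 7, 9, 6, 5, 3, 2, 1, 0, 4]
After 2 (swap(0, 8)): [0, 7, 9, 6, 5, 3, 2, 1, 8, 4]
After 3 (swap(2, 8)): [0, 7, 8, 6, 5, 3, 2, 1, 9, 4]
After 4 (swap(3, 1)): [0, 6, 8, 7, 5, 3, 2, 1, 9, 4]
After 5 (swap(3, 0)): [7, 6, 8, 0, 5, 3, 2, 1, 9, 4]
After 6 (rotate_left(0, 5, k=2)): [8, 0, 5, 3, 7, 6, 2, 1, 9, 4]
After 7 (rotate_left(0, 9, k=9)): [4, 8, 0, 5, 3, 7, 6, 2, 1, 9]
After 8 (swap(7, 3)): [4, 8, 0, 2, 3, 7, 6, 5, 1, 9]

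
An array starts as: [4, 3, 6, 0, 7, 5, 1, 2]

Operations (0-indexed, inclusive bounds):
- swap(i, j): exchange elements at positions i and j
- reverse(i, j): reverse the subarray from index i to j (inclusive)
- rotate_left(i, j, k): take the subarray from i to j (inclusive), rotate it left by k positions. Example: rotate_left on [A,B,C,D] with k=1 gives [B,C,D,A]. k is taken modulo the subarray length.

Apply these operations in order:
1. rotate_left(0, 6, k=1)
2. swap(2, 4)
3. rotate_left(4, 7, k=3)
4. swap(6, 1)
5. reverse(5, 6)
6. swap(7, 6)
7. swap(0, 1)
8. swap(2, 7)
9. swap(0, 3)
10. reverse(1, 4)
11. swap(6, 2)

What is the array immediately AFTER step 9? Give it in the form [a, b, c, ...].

Answer: [7, 3, 0, 1, 2, 6, 4, 5]

Derivation:
After 1 (rotate_left(0, 6, k=1)): [3, 6, 0, 7, 5, 1, 4, 2]
After 2 (swap(2, 4)): [3, 6, 5, 7, 0, 1, 4, 2]
After 3 (rotate_left(4, 7, k=3)): [3, 6, 5, 7, 2, 0, 1, 4]
After 4 (swap(6, 1)): [3, 1, 5, 7, 2, 0, 6, 4]
After 5 (reverse(5, 6)): [3, 1, 5, 7, 2, 6, 0, 4]
After 6 (swap(7, 6)): [3, 1, 5, 7, 2, 6, 4, 0]
After 7 (swap(0, 1)): [1, 3, 5, 7, 2, 6, 4, 0]
After 8 (swap(2, 7)): [1, 3, 0, 7, 2, 6, 4, 5]
After 9 (swap(0, 3)): [7, 3, 0, 1, 2, 6, 4, 5]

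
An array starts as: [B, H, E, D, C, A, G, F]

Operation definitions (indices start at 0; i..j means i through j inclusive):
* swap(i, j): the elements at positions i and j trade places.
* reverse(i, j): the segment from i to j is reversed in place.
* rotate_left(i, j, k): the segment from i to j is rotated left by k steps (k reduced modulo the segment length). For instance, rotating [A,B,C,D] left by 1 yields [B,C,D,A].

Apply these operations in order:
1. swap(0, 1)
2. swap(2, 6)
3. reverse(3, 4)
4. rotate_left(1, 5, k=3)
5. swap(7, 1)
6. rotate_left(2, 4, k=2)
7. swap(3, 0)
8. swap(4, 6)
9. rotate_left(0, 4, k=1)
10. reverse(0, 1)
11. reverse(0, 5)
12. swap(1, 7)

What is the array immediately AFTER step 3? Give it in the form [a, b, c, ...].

Answer: [H, B, G, C, D, A, E, F]

Derivation:
After 1 (swap(0, 1)): [H, B, E, D, C, A, G, F]
After 2 (swap(2, 6)): [H, B, G, D, C, A, E, F]
After 3 (reverse(3, 4)): [H, B, G, C, D, A, E, F]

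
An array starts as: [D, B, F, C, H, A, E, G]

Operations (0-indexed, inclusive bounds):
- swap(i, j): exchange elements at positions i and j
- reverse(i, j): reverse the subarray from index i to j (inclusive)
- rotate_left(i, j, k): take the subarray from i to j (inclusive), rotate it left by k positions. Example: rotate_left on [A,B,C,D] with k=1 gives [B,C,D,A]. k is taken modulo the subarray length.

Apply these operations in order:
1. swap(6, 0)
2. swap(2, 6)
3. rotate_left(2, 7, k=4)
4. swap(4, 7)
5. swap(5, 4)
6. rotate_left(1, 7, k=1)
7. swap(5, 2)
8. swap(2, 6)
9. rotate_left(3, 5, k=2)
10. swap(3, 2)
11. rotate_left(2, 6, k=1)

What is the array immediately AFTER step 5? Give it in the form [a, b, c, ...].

Answer: [E, B, F, G, C, A, H, D]

Derivation:
After 1 (swap(6, 0)): [E, B, F, C, H, A, D, G]
After 2 (swap(2, 6)): [E, B, D, C, H, A, F, G]
After 3 (rotate_left(2, 7, k=4)): [E, B, F, G, D, C, H, A]
After 4 (swap(4, 7)): [E, B, F, G, A, C, H, D]
After 5 (swap(5, 4)): [E, B, F, G, C, A, H, D]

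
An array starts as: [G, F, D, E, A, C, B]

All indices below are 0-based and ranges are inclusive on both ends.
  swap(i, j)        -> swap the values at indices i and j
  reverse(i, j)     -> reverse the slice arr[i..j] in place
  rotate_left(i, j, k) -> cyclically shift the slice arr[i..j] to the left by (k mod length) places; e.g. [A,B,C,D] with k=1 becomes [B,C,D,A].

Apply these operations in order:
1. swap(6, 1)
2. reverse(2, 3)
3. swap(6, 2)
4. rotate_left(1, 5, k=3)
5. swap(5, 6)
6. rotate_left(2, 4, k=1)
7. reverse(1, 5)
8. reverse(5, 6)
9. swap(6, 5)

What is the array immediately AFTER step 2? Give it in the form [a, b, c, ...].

After 1 (swap(6, 1)): [G, B, D, E, A, C, F]
After 2 (reverse(2, 3)): [G, B, E, D, A, C, F]

Answer: [G, B, E, D, A, C, F]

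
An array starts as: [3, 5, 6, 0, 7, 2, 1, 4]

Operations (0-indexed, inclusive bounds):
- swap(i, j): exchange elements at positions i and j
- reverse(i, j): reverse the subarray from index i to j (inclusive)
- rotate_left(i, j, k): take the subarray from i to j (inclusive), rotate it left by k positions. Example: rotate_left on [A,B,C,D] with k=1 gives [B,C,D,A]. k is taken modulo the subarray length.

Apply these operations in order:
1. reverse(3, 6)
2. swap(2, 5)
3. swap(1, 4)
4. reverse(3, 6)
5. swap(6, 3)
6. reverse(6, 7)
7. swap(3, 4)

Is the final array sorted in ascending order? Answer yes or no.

After 1 (reverse(3, 6)): [3, 5, 6, 1, 2, 7, 0, 4]
After 2 (swap(2, 5)): [3, 5, 7, 1, 2, 6, 0, 4]
After 3 (swap(1, 4)): [3, 2, 7, 1, 5, 6, 0, 4]
After 4 (reverse(3, 6)): [3, 2, 7, 0, 6, 5, 1, 4]
After 5 (swap(6, 3)): [3, 2, 7, 1, 6, 5, 0, 4]
After 6 (reverse(6, 7)): [3, 2, 7, 1, 6, 5, 4, 0]
After 7 (swap(3, 4)): [3, 2, 7, 6, 1, 5, 4, 0]

Answer: no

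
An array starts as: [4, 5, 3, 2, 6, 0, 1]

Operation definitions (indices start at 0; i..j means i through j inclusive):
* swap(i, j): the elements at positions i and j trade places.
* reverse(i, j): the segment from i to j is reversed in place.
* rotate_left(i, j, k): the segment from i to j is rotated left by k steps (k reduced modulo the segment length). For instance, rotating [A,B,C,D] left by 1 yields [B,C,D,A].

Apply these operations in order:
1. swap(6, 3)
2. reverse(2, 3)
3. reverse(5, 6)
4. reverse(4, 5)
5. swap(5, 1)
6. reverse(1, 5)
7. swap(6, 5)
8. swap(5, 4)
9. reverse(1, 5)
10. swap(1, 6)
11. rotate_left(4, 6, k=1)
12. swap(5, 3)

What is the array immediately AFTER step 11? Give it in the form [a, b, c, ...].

After 1 (swap(6, 3)): [4, 5, 3, 1, 6, 0, 2]
After 2 (reverse(2, 3)): [4, 5, 1, 3, 6, 0, 2]
After 3 (reverse(5, 6)): [4, 5, 1, 3, 6, 2, 0]
After 4 (reverse(4, 5)): [4, 5, 1, 3, 2, 6, 0]
After 5 (swap(5, 1)): [4, 6, 1, 3, 2, 5, 0]
After 6 (reverse(1, 5)): [4, 5, 2, 3, 1, 6, 0]
After 7 (swap(6, 5)): [4, 5, 2, 3, 1, 0, 6]
After 8 (swap(5, 4)): [4, 5, 2, 3, 0, 1, 6]
After 9 (reverse(1, 5)): [4, 1, 0, 3, 2, 5, 6]
After 10 (swap(1, 6)): [4, 6, 0, 3, 2, 5, 1]
After 11 (rotate_left(4, 6, k=1)): [4, 6, 0, 3, 5, 1, 2]

Answer: [4, 6, 0, 3, 5, 1, 2]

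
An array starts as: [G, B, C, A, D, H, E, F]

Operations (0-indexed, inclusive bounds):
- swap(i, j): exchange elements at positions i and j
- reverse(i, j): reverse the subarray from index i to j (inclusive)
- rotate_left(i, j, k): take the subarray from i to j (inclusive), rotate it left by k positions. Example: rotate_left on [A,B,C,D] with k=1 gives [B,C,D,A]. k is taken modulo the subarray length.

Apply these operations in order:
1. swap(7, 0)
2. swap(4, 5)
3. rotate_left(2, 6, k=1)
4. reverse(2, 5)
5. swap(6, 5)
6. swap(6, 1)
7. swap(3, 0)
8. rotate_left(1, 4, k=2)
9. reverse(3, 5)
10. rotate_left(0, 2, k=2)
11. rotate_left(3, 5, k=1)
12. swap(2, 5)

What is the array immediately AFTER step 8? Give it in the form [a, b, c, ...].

Answer: [D, F, H, A, E, C, B, G]

Derivation:
After 1 (swap(7, 0)): [F, B, C, A, D, H, E, G]
After 2 (swap(4, 5)): [F, B, C, A, H, D, E, G]
After 3 (rotate_left(2, 6, k=1)): [F, B, A, H, D, E, C, G]
After 4 (reverse(2, 5)): [F, B, E, D, H, A, C, G]
After 5 (swap(6, 5)): [F, B, E, D, H, C, A, G]
After 6 (swap(6, 1)): [F, A, E, D, H, C, B, G]
After 7 (swap(3, 0)): [D, A, E, F, H, C, B, G]
After 8 (rotate_left(1, 4, k=2)): [D, F, H, A, E, C, B, G]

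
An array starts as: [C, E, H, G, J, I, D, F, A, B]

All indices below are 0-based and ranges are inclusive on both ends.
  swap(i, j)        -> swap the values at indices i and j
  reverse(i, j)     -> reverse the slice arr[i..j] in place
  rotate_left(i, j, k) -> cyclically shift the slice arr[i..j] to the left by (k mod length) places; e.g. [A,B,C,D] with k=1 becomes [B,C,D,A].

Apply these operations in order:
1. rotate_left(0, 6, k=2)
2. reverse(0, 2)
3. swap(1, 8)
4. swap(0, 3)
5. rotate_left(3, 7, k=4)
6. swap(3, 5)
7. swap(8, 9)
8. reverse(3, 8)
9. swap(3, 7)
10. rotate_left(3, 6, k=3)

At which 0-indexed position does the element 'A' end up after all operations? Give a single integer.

Answer: 1

Derivation:
After 1 (rotate_left(0, 6, k=2)): [H, G, J, I, D, C, E, F, A, B]
After 2 (reverse(0, 2)): [J, G, H, I, D, C, E, F, A, B]
After 3 (swap(1, 8)): [J, A, H, I, D, C, E, F, G, B]
After 4 (swap(0, 3)): [I, A, H, J, D, C, E, F, G, B]
After 5 (rotate_left(3, 7, k=4)): [I, A, H, F, J, D, C, E, G, B]
After 6 (swap(3, 5)): [I, A, H, D, J, F, C, E, G, B]
After 7 (swap(8, 9)): [I, A, H, D, J, F, C, E, B, G]
After 8 (reverse(3, 8)): [I, A, H, B, E, C, F, J, D, G]
After 9 (swap(3, 7)): [I, A, H, J, E, C, F, B, D, G]
After 10 (rotate_left(3, 6, k=3)): [I, A, H, F, J, E, C, B, D, G]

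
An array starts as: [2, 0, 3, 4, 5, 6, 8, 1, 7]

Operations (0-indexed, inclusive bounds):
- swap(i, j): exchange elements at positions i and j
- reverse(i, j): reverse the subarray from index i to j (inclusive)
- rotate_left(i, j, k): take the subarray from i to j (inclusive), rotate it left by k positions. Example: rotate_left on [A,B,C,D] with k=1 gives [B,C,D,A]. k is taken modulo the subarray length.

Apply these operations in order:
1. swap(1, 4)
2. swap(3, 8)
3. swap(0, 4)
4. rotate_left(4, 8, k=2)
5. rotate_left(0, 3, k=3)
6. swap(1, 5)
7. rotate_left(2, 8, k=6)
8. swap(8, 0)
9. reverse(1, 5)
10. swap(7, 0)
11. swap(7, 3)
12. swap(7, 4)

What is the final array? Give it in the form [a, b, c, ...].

Answer: [4, 8, 3, 2, 5, 1, 0, 6, 7]

Derivation:
After 1 (swap(1, 4)): [2, 5, 3, 4, 0, 6, 8, 1, 7]
After 2 (swap(3, 8)): [2, 5, 3, 7, 0, 6, 8, 1, 4]
After 3 (swap(0, 4)): [0, 5, 3, 7, 2, 6, 8, 1, 4]
After 4 (rotate_left(4, 8, k=2)): [0, 5, 3, 7, 8, 1, 4, 2, 6]
After 5 (rotate_left(0, 3, k=3)): [7, 0, 5, 3, 8, 1, 4, 2, 6]
After 6 (swap(1, 5)): [7, 1, 5, 3, 8, 0, 4, 2, 6]
After 7 (rotate_left(2, 8, k=6)): [7, 1, 6, 5, 3, 8, 0, 4, 2]
After 8 (swap(8, 0)): [2, 1, 6, 5, 3, 8, 0, 4, 7]
After 9 (reverse(1, 5)): [2, 8, 3, 5, 6, 1, 0, 4, 7]
After 10 (swap(7, 0)): [4, 8, 3, 5, 6, 1, 0, 2, 7]
After 11 (swap(7, 3)): [4, 8, 3, 2, 6, 1, 0, 5, 7]
After 12 (swap(7, 4)): [4, 8, 3, 2, 5, 1, 0, 6, 7]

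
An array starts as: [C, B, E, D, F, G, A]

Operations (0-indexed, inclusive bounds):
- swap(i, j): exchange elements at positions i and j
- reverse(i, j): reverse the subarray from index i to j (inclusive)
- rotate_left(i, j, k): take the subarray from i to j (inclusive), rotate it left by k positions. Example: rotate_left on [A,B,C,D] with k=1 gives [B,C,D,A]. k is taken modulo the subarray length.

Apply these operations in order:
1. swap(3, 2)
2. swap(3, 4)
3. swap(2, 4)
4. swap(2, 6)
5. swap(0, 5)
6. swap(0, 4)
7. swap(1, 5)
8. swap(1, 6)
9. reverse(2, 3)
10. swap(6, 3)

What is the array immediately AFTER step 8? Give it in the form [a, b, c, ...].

Answer: [D, E, A, F, G, B, C]

Derivation:
After 1 (swap(3, 2)): [C, B, D, E, F, G, A]
After 2 (swap(3, 4)): [C, B, D, F, E, G, A]
After 3 (swap(2, 4)): [C, B, E, F, D, G, A]
After 4 (swap(2, 6)): [C, B, A, F, D, G, E]
After 5 (swap(0, 5)): [G, B, A, F, D, C, E]
After 6 (swap(0, 4)): [D, B, A, F, G, C, E]
After 7 (swap(1, 5)): [D, C, A, F, G, B, E]
After 8 (swap(1, 6)): [D, E, A, F, G, B, C]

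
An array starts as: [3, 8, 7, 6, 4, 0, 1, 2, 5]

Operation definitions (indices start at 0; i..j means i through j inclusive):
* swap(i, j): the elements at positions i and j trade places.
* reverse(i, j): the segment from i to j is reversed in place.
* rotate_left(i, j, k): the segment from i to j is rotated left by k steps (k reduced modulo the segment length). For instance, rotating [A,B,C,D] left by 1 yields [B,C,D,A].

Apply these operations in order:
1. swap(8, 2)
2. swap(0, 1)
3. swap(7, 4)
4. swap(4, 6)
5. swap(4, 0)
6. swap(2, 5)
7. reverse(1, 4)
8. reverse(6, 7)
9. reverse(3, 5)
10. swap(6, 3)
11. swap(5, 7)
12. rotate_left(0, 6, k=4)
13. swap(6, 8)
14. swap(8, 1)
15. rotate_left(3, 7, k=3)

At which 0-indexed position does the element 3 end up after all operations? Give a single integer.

After 1 (swap(8, 2)): [3, 8, 5, 6, 4, 0, 1, 2, 7]
After 2 (swap(0, 1)): [8, 3, 5, 6, 4, 0, 1, 2, 7]
After 3 (swap(7, 4)): [8, 3, 5, 6, 2, 0, 1, 4, 7]
After 4 (swap(4, 6)): [8, 3, 5, 6, 1, 0, 2, 4, 7]
After 5 (swap(4, 0)): [1, 3, 5, 6, 8, 0, 2, 4, 7]
After 6 (swap(2, 5)): [1, 3, 0, 6, 8, 5, 2, 4, 7]
After 7 (reverse(1, 4)): [1, 8, 6, 0, 3, 5, 2, 4, 7]
After 8 (reverse(6, 7)): [1, 8, 6, 0, 3, 5, 4, 2, 7]
After 9 (reverse(3, 5)): [1, 8, 6, 5, 3, 0, 4, 2, 7]
After 10 (swap(6, 3)): [1, 8, 6, 4, 3, 0, 5, 2, 7]
After 11 (swap(5, 7)): [1, 8, 6, 4, 3, 2, 5, 0, 7]
After 12 (rotate_left(0, 6, k=4)): [3, 2, 5, 1, 8, 6, 4, 0, 7]
After 13 (swap(6, 8)): [3, 2, 5, 1, 8, 6, 7, 0, 4]
After 14 (swap(8, 1)): [3, 4, 5, 1, 8, 6, 7, 0, 2]
After 15 (rotate_left(3, 7, k=3)): [3, 4, 5, 7, 0, 1, 8, 6, 2]

Answer: 0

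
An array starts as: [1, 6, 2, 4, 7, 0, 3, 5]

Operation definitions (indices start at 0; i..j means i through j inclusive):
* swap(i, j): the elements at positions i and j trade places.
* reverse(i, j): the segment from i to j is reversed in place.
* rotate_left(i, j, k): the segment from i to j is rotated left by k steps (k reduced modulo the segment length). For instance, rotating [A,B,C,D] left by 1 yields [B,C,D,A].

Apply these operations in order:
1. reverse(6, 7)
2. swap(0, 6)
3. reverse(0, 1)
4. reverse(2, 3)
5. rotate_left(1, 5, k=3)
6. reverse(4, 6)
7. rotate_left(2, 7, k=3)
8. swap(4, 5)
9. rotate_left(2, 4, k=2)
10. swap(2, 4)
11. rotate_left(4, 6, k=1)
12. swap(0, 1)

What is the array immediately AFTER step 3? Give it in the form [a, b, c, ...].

After 1 (reverse(6, 7)): [1, 6, 2, 4, 7, 0, 5, 3]
After 2 (swap(0, 6)): [5, 6, 2, 4, 7, 0, 1, 3]
After 3 (reverse(0, 1)): [6, 5, 2, 4, 7, 0, 1, 3]

Answer: [6, 5, 2, 4, 7, 0, 1, 3]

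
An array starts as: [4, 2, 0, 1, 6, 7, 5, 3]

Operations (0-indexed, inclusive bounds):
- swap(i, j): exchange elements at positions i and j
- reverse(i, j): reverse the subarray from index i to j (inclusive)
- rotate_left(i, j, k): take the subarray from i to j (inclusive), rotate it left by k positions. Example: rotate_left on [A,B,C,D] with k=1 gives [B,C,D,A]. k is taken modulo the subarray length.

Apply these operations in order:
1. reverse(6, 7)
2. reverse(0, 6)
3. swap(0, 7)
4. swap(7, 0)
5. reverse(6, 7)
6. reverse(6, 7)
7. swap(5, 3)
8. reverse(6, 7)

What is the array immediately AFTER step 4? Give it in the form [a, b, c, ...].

After 1 (reverse(6, 7)): [4, 2, 0, 1, 6, 7, 3, 5]
After 2 (reverse(0, 6)): [3, 7, 6, 1, 0, 2, 4, 5]
After 3 (swap(0, 7)): [5, 7, 6, 1, 0, 2, 4, 3]
After 4 (swap(7, 0)): [3, 7, 6, 1, 0, 2, 4, 5]

Answer: [3, 7, 6, 1, 0, 2, 4, 5]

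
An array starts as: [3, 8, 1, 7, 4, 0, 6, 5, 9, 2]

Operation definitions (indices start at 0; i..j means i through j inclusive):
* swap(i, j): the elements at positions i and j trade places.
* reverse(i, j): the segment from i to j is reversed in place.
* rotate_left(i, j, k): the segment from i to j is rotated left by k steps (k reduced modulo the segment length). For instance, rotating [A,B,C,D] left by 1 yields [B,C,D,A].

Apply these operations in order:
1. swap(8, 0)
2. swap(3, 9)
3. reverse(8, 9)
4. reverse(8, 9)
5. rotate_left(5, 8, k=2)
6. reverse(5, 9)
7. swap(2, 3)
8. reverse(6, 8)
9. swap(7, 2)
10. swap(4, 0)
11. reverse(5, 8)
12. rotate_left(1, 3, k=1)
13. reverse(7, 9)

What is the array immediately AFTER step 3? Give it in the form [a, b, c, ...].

After 1 (swap(8, 0)): [9, 8, 1, 7, 4, 0, 6, 5, 3, 2]
After 2 (swap(3, 9)): [9, 8, 1, 2, 4, 0, 6, 5, 3, 7]
After 3 (reverse(8, 9)): [9, 8, 1, 2, 4, 0, 6, 5, 7, 3]

Answer: [9, 8, 1, 2, 4, 0, 6, 5, 7, 3]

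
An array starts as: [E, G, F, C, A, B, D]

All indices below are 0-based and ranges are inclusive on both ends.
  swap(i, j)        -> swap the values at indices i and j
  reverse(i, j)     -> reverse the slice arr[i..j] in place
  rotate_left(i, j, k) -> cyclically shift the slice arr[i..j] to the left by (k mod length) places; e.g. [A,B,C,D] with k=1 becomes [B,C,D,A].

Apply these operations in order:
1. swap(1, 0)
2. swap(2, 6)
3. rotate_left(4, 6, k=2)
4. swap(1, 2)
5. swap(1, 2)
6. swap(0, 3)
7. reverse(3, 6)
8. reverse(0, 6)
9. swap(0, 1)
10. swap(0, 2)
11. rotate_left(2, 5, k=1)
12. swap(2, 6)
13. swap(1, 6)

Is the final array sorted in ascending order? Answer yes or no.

After 1 (swap(1, 0)): [G, E, F, C, A, B, D]
After 2 (swap(2, 6)): [G, E, D, C, A, B, F]
After 3 (rotate_left(4, 6, k=2)): [G, E, D, C, F, A, B]
After 4 (swap(1, 2)): [G, D, E, C, F, A, B]
After 5 (swap(1, 2)): [G, E, D, C, F, A, B]
After 6 (swap(0, 3)): [C, E, D, G, F, A, B]
After 7 (reverse(3, 6)): [C, E, D, B, A, F, G]
After 8 (reverse(0, 6)): [G, F, A, B, D, E, C]
After 9 (swap(0, 1)): [F, G, A, B, D, E, C]
After 10 (swap(0, 2)): [A, G, F, B, D, E, C]
After 11 (rotate_left(2, 5, k=1)): [A, G, B, D, E, F, C]
After 12 (swap(2, 6)): [A, G, C, D, E, F, B]
After 13 (swap(1, 6)): [A, B, C, D, E, F, G]

Answer: yes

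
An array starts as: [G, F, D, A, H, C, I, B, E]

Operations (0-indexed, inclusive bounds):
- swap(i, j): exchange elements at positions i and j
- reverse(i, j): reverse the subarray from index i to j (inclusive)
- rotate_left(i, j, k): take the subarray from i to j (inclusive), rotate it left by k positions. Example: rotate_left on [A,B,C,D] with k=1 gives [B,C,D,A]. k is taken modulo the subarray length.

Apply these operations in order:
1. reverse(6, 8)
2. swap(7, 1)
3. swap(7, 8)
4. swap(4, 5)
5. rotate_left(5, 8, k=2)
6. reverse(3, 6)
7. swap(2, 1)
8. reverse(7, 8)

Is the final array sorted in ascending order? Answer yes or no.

After 1 (reverse(6, 8)): [G, F, D, A, H, C, E, B, I]
After 2 (swap(7, 1)): [G, B, D, A, H, C, E, F, I]
After 3 (swap(7, 8)): [G, B, D, A, H, C, E, I, F]
After 4 (swap(4, 5)): [G, B, D, A, C, H, E, I, F]
After 5 (rotate_left(5, 8, k=2)): [G, B, D, A, C, I, F, H, E]
After 6 (reverse(3, 6)): [G, B, D, F, I, C, A, H, E]
After 7 (swap(2, 1)): [G, D, B, F, I, C, A, H, E]
After 8 (reverse(7, 8)): [G, D, B, F, I, C, A, E, H]

Answer: no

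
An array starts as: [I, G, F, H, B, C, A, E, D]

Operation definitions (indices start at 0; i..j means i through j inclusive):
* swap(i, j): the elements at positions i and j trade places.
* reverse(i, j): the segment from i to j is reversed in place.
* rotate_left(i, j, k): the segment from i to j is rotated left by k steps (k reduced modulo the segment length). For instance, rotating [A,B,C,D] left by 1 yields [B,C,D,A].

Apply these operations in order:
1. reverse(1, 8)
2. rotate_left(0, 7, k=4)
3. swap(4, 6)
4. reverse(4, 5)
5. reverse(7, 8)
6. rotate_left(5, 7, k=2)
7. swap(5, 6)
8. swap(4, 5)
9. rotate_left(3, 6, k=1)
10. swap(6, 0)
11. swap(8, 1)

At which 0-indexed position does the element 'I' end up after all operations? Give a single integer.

Answer: 7

Derivation:
After 1 (reverse(1, 8)): [I, D, E, A, C, B, H, F, G]
After 2 (rotate_left(0, 7, k=4)): [C, B, H, F, I, D, E, A, G]
After 3 (swap(4, 6)): [C, B, H, F, E, D, I, A, G]
After 4 (reverse(4, 5)): [C, B, H, F, D, E, I, A, G]
After 5 (reverse(7, 8)): [C, B, H, F, D, E, I, G, A]
After 6 (rotate_left(5, 7, k=2)): [C, B, H, F, D, G, E, I, A]
After 7 (swap(5, 6)): [C, B, H, F, D, E, G, I, A]
After 8 (swap(4, 5)): [C, B, H, F, E, D, G, I, A]
After 9 (rotate_left(3, 6, k=1)): [C, B, H, E, D, G, F, I, A]
After 10 (swap(6, 0)): [F, B, H, E, D, G, C, I, A]
After 11 (swap(8, 1)): [F, A, H, E, D, G, C, I, B]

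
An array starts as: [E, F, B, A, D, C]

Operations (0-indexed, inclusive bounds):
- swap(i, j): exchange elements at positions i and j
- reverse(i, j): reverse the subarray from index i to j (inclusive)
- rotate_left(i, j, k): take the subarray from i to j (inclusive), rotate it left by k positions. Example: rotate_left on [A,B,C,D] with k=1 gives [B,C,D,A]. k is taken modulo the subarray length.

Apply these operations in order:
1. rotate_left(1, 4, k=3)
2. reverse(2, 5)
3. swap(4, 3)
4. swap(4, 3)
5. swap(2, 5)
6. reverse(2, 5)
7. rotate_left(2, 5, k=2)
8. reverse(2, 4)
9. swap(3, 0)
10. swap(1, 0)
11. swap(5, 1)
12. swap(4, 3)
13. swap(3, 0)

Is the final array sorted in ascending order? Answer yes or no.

Answer: yes

Derivation:
After 1 (rotate_left(1, 4, k=3)): [E, D, F, B, A, C]
After 2 (reverse(2, 5)): [E, D, C, A, B, F]
After 3 (swap(4, 3)): [E, D, C, B, A, F]
After 4 (swap(4, 3)): [E, D, C, A, B, F]
After 5 (swap(2, 5)): [E, D, F, A, B, C]
After 6 (reverse(2, 5)): [E, D, C, B, A, F]
After 7 (rotate_left(2, 5, k=2)): [E, D, A, F, C, B]
After 8 (reverse(2, 4)): [E, D, C, F, A, B]
After 9 (swap(3, 0)): [F, D, C, E, A, B]
After 10 (swap(1, 0)): [D, F, C, E, A, B]
After 11 (swap(5, 1)): [D, B, C, E, A, F]
After 12 (swap(4, 3)): [D, B, C, A, E, F]
After 13 (swap(3, 0)): [A, B, C, D, E, F]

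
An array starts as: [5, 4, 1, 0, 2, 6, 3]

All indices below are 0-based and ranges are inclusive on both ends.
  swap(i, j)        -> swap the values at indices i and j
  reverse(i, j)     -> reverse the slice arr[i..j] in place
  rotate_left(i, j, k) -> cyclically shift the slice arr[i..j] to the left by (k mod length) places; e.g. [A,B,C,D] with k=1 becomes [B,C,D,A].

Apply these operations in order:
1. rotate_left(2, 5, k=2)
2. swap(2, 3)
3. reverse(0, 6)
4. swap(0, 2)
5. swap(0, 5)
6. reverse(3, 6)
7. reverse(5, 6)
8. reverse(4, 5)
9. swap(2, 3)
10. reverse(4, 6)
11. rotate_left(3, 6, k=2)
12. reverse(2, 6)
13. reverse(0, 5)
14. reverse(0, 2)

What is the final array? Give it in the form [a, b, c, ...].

Answer: [3, 2, 1, 6, 0, 4, 5]

Derivation:
After 1 (rotate_left(2, 5, k=2)): [5, 4, 2, 6, 1, 0, 3]
After 2 (swap(2, 3)): [5, 4, 6, 2, 1, 0, 3]
After 3 (reverse(0, 6)): [3, 0, 1, 2, 6, 4, 5]
After 4 (swap(0, 2)): [1, 0, 3, 2, 6, 4, 5]
After 5 (swap(0, 5)): [4, 0, 3, 2, 6, 1, 5]
After 6 (reverse(3, 6)): [4, 0, 3, 5, 1, 6, 2]
After 7 (reverse(5, 6)): [4, 0, 3, 5, 1, 2, 6]
After 8 (reverse(4, 5)): [4, 0, 3, 5, 2, 1, 6]
After 9 (swap(2, 3)): [4, 0, 5, 3, 2, 1, 6]
After 10 (reverse(4, 6)): [4, 0, 5, 3, 6, 1, 2]
After 11 (rotate_left(3, 6, k=2)): [4, 0, 5, 1, 2, 3, 6]
After 12 (reverse(2, 6)): [4, 0, 6, 3, 2, 1, 5]
After 13 (reverse(0, 5)): [1, 2, 3, 6, 0, 4, 5]
After 14 (reverse(0, 2)): [3, 2, 1, 6, 0, 4, 5]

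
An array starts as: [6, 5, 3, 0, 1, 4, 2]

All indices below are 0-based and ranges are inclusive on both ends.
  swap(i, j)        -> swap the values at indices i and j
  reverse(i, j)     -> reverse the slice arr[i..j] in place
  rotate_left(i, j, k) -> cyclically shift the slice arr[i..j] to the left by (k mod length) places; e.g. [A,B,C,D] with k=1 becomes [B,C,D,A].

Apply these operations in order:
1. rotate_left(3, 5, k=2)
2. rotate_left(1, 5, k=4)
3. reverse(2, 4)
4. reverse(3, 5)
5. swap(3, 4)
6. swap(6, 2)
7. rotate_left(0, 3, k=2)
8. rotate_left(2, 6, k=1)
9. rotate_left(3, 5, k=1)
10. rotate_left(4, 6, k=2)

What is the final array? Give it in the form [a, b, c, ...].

After 1 (rotate_left(3, 5, k=2)): [6, 5, 3, 4, 0, 1, 2]
After 2 (rotate_left(1, 5, k=4)): [6, 1, 5, 3, 4, 0, 2]
After 3 (reverse(2, 4)): [6, 1, 4, 3, 5, 0, 2]
After 4 (reverse(3, 5)): [6, 1, 4, 0, 5, 3, 2]
After 5 (swap(3, 4)): [6, 1, 4, 5, 0, 3, 2]
After 6 (swap(6, 2)): [6, 1, 2, 5, 0, 3, 4]
After 7 (rotate_left(0, 3, k=2)): [2, 5, 6, 1, 0, 3, 4]
After 8 (rotate_left(2, 6, k=1)): [2, 5, 1, 0, 3, 4, 6]
After 9 (rotate_left(3, 5, k=1)): [2, 5, 1, 3, 4, 0, 6]
After 10 (rotate_left(4, 6, k=2)): [2, 5, 1, 3, 6, 4, 0]

Answer: [2, 5, 1, 3, 6, 4, 0]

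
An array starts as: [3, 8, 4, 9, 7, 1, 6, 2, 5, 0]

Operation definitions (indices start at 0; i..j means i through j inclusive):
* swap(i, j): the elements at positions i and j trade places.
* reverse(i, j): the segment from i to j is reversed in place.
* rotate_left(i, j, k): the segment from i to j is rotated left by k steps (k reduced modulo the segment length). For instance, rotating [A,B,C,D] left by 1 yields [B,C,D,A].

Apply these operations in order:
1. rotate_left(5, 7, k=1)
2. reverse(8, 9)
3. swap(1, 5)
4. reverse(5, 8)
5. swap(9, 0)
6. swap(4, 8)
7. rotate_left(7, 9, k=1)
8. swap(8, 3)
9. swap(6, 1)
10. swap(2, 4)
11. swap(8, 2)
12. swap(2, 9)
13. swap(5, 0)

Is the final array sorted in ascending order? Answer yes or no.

Answer: yes

Derivation:
After 1 (rotate_left(5, 7, k=1)): [3, 8, 4, 9, 7, 6, 2, 1, 5, 0]
After 2 (reverse(8, 9)): [3, 8, 4, 9, 7, 6, 2, 1, 0, 5]
After 3 (swap(1, 5)): [3, 6, 4, 9, 7, 8, 2, 1, 0, 5]
After 4 (reverse(5, 8)): [3, 6, 4, 9, 7, 0, 1, 2, 8, 5]
After 5 (swap(9, 0)): [5, 6, 4, 9, 7, 0, 1, 2, 8, 3]
After 6 (swap(4, 8)): [5, 6, 4, 9, 8, 0, 1, 2, 7, 3]
After 7 (rotate_left(7, 9, k=1)): [5, 6, 4, 9, 8, 0, 1, 7, 3, 2]
After 8 (swap(8, 3)): [5, 6, 4, 3, 8, 0, 1, 7, 9, 2]
After 9 (swap(6, 1)): [5, 1, 4, 3, 8, 0, 6, 7, 9, 2]
After 10 (swap(2, 4)): [5, 1, 8, 3, 4, 0, 6, 7, 9, 2]
After 11 (swap(8, 2)): [5, 1, 9, 3, 4, 0, 6, 7, 8, 2]
After 12 (swap(2, 9)): [5, 1, 2, 3, 4, 0, 6, 7, 8, 9]
After 13 (swap(5, 0)): [0, 1, 2, 3, 4, 5, 6, 7, 8, 9]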